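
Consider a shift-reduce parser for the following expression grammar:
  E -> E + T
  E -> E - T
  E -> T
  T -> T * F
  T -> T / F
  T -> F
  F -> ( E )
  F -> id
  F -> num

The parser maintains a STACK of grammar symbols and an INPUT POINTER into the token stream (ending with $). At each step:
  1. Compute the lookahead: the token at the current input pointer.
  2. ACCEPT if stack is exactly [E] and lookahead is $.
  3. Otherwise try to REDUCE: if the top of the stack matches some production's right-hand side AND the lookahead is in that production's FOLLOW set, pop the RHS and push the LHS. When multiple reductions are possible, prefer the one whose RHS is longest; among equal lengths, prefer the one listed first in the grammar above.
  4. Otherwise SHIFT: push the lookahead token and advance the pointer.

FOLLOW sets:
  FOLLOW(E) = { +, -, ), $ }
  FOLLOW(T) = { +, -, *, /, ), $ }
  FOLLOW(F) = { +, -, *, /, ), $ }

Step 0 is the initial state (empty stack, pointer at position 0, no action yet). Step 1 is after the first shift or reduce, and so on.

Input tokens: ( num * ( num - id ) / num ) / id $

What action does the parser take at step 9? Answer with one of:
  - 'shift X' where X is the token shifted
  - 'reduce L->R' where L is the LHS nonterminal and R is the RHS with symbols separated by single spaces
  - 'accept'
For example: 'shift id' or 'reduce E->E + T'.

Step 1: shift (. Stack=[(] ptr=1 lookahead=num remaining=[num * ( num - id ) / num ) / id $]
Step 2: shift num. Stack=[( num] ptr=2 lookahead=* remaining=[* ( num - id ) / num ) / id $]
Step 3: reduce F->num. Stack=[( F] ptr=2 lookahead=* remaining=[* ( num - id ) / num ) / id $]
Step 4: reduce T->F. Stack=[( T] ptr=2 lookahead=* remaining=[* ( num - id ) / num ) / id $]
Step 5: shift *. Stack=[( T *] ptr=3 lookahead=( remaining=[( num - id ) / num ) / id $]
Step 6: shift (. Stack=[( T * (] ptr=4 lookahead=num remaining=[num - id ) / num ) / id $]
Step 7: shift num. Stack=[( T * ( num] ptr=5 lookahead=- remaining=[- id ) / num ) / id $]
Step 8: reduce F->num. Stack=[( T * ( F] ptr=5 lookahead=- remaining=[- id ) / num ) / id $]
Step 9: reduce T->F. Stack=[( T * ( T] ptr=5 lookahead=- remaining=[- id ) / num ) / id $]

Answer: reduce T->F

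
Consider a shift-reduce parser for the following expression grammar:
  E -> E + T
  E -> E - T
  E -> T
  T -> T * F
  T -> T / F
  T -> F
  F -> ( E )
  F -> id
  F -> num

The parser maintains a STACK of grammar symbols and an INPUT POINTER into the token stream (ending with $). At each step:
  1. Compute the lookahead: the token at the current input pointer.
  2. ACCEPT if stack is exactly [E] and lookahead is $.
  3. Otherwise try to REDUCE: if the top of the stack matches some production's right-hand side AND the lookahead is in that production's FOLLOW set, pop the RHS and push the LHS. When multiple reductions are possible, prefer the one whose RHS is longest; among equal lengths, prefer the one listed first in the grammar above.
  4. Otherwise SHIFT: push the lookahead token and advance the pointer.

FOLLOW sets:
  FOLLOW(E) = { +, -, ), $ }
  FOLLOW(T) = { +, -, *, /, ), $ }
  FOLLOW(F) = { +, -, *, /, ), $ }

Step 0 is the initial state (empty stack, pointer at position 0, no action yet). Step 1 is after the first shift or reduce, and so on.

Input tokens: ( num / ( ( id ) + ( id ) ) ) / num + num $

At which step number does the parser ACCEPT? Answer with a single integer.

Answer: 43

Derivation:
Step 1: shift (. Stack=[(] ptr=1 lookahead=num remaining=[num / ( ( id ) + ( id ) ) ) / num + num $]
Step 2: shift num. Stack=[( num] ptr=2 lookahead=/ remaining=[/ ( ( id ) + ( id ) ) ) / num + num $]
Step 3: reduce F->num. Stack=[( F] ptr=2 lookahead=/ remaining=[/ ( ( id ) + ( id ) ) ) / num + num $]
Step 4: reduce T->F. Stack=[( T] ptr=2 lookahead=/ remaining=[/ ( ( id ) + ( id ) ) ) / num + num $]
Step 5: shift /. Stack=[( T /] ptr=3 lookahead=( remaining=[( ( id ) + ( id ) ) ) / num + num $]
Step 6: shift (. Stack=[( T / (] ptr=4 lookahead=( remaining=[( id ) + ( id ) ) ) / num + num $]
Step 7: shift (. Stack=[( T / ( (] ptr=5 lookahead=id remaining=[id ) + ( id ) ) ) / num + num $]
Step 8: shift id. Stack=[( T / ( ( id] ptr=6 lookahead=) remaining=[) + ( id ) ) ) / num + num $]
Step 9: reduce F->id. Stack=[( T / ( ( F] ptr=6 lookahead=) remaining=[) + ( id ) ) ) / num + num $]
Step 10: reduce T->F. Stack=[( T / ( ( T] ptr=6 lookahead=) remaining=[) + ( id ) ) ) / num + num $]
Step 11: reduce E->T. Stack=[( T / ( ( E] ptr=6 lookahead=) remaining=[) + ( id ) ) ) / num + num $]
Step 12: shift ). Stack=[( T / ( ( E )] ptr=7 lookahead=+ remaining=[+ ( id ) ) ) / num + num $]
Step 13: reduce F->( E ). Stack=[( T / ( F] ptr=7 lookahead=+ remaining=[+ ( id ) ) ) / num + num $]
Step 14: reduce T->F. Stack=[( T / ( T] ptr=7 lookahead=+ remaining=[+ ( id ) ) ) / num + num $]
Step 15: reduce E->T. Stack=[( T / ( E] ptr=7 lookahead=+ remaining=[+ ( id ) ) ) / num + num $]
Step 16: shift +. Stack=[( T / ( E +] ptr=8 lookahead=( remaining=[( id ) ) ) / num + num $]
Step 17: shift (. Stack=[( T / ( E + (] ptr=9 lookahead=id remaining=[id ) ) ) / num + num $]
Step 18: shift id. Stack=[( T / ( E + ( id] ptr=10 lookahead=) remaining=[) ) ) / num + num $]
Step 19: reduce F->id. Stack=[( T / ( E + ( F] ptr=10 lookahead=) remaining=[) ) ) / num + num $]
Step 20: reduce T->F. Stack=[( T / ( E + ( T] ptr=10 lookahead=) remaining=[) ) ) / num + num $]
Step 21: reduce E->T. Stack=[( T / ( E + ( E] ptr=10 lookahead=) remaining=[) ) ) / num + num $]
Step 22: shift ). Stack=[( T / ( E + ( E )] ptr=11 lookahead=) remaining=[) ) / num + num $]
Step 23: reduce F->( E ). Stack=[( T / ( E + F] ptr=11 lookahead=) remaining=[) ) / num + num $]
Step 24: reduce T->F. Stack=[( T / ( E + T] ptr=11 lookahead=) remaining=[) ) / num + num $]
Step 25: reduce E->E + T. Stack=[( T / ( E] ptr=11 lookahead=) remaining=[) ) / num + num $]
Step 26: shift ). Stack=[( T / ( E )] ptr=12 lookahead=) remaining=[) / num + num $]
Step 27: reduce F->( E ). Stack=[( T / F] ptr=12 lookahead=) remaining=[) / num + num $]
Step 28: reduce T->T / F. Stack=[( T] ptr=12 lookahead=) remaining=[) / num + num $]
Step 29: reduce E->T. Stack=[( E] ptr=12 lookahead=) remaining=[) / num + num $]
Step 30: shift ). Stack=[( E )] ptr=13 lookahead=/ remaining=[/ num + num $]
Step 31: reduce F->( E ). Stack=[F] ptr=13 lookahead=/ remaining=[/ num + num $]
Step 32: reduce T->F. Stack=[T] ptr=13 lookahead=/ remaining=[/ num + num $]
Step 33: shift /. Stack=[T /] ptr=14 lookahead=num remaining=[num + num $]
Step 34: shift num. Stack=[T / num] ptr=15 lookahead=+ remaining=[+ num $]
Step 35: reduce F->num. Stack=[T / F] ptr=15 lookahead=+ remaining=[+ num $]
Step 36: reduce T->T / F. Stack=[T] ptr=15 lookahead=+ remaining=[+ num $]
Step 37: reduce E->T. Stack=[E] ptr=15 lookahead=+ remaining=[+ num $]
Step 38: shift +. Stack=[E +] ptr=16 lookahead=num remaining=[num $]
Step 39: shift num. Stack=[E + num] ptr=17 lookahead=$ remaining=[$]
Step 40: reduce F->num. Stack=[E + F] ptr=17 lookahead=$ remaining=[$]
Step 41: reduce T->F. Stack=[E + T] ptr=17 lookahead=$ remaining=[$]
Step 42: reduce E->E + T. Stack=[E] ptr=17 lookahead=$ remaining=[$]
Step 43: accept. Stack=[E] ptr=17 lookahead=$ remaining=[$]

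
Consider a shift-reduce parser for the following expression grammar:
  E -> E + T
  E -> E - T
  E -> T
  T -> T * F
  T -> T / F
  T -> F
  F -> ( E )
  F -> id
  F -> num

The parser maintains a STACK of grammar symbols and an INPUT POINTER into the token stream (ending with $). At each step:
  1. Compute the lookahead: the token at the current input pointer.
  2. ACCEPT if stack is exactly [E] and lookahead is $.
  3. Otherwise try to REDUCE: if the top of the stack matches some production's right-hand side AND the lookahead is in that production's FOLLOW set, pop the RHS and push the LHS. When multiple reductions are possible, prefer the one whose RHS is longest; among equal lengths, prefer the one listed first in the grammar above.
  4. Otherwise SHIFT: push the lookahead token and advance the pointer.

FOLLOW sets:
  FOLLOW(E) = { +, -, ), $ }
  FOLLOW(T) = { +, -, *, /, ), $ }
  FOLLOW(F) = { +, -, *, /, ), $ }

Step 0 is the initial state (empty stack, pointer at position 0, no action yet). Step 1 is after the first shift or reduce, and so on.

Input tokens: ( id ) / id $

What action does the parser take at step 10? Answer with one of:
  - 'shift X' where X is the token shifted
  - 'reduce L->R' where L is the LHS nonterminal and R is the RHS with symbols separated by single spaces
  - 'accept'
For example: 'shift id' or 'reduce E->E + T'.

Answer: shift id

Derivation:
Step 1: shift (. Stack=[(] ptr=1 lookahead=id remaining=[id ) / id $]
Step 2: shift id. Stack=[( id] ptr=2 lookahead=) remaining=[) / id $]
Step 3: reduce F->id. Stack=[( F] ptr=2 lookahead=) remaining=[) / id $]
Step 4: reduce T->F. Stack=[( T] ptr=2 lookahead=) remaining=[) / id $]
Step 5: reduce E->T. Stack=[( E] ptr=2 lookahead=) remaining=[) / id $]
Step 6: shift ). Stack=[( E )] ptr=3 lookahead=/ remaining=[/ id $]
Step 7: reduce F->( E ). Stack=[F] ptr=3 lookahead=/ remaining=[/ id $]
Step 8: reduce T->F. Stack=[T] ptr=3 lookahead=/ remaining=[/ id $]
Step 9: shift /. Stack=[T /] ptr=4 lookahead=id remaining=[id $]
Step 10: shift id. Stack=[T / id] ptr=5 lookahead=$ remaining=[$]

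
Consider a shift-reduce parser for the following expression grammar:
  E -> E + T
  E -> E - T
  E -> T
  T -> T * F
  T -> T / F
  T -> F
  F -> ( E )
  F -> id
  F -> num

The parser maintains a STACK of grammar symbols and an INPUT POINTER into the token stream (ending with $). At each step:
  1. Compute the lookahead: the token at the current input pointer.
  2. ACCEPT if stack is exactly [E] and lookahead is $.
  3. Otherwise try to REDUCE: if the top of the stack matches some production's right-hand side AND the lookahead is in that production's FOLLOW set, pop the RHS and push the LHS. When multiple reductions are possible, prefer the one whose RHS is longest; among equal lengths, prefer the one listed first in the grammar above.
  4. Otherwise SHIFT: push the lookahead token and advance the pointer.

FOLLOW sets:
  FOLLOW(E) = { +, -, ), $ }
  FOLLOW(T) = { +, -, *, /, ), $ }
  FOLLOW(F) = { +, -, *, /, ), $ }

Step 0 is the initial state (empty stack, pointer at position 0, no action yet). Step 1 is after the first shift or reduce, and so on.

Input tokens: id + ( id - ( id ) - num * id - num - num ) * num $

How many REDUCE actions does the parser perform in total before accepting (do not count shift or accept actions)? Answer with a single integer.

Answer: 28

Derivation:
Step 1: shift id. Stack=[id] ptr=1 lookahead=+ remaining=[+ ( id - ( id ) - num * id - num - num ) * num $]
Step 2: reduce F->id. Stack=[F] ptr=1 lookahead=+ remaining=[+ ( id - ( id ) - num * id - num - num ) * num $]
Step 3: reduce T->F. Stack=[T] ptr=1 lookahead=+ remaining=[+ ( id - ( id ) - num * id - num - num ) * num $]
Step 4: reduce E->T. Stack=[E] ptr=1 lookahead=+ remaining=[+ ( id - ( id ) - num * id - num - num ) * num $]
Step 5: shift +. Stack=[E +] ptr=2 lookahead=( remaining=[( id - ( id ) - num * id - num - num ) * num $]
Step 6: shift (. Stack=[E + (] ptr=3 lookahead=id remaining=[id - ( id ) - num * id - num - num ) * num $]
Step 7: shift id. Stack=[E + ( id] ptr=4 lookahead=- remaining=[- ( id ) - num * id - num - num ) * num $]
Step 8: reduce F->id. Stack=[E + ( F] ptr=4 lookahead=- remaining=[- ( id ) - num * id - num - num ) * num $]
Step 9: reduce T->F. Stack=[E + ( T] ptr=4 lookahead=- remaining=[- ( id ) - num * id - num - num ) * num $]
Step 10: reduce E->T. Stack=[E + ( E] ptr=4 lookahead=- remaining=[- ( id ) - num * id - num - num ) * num $]
Step 11: shift -. Stack=[E + ( E -] ptr=5 lookahead=( remaining=[( id ) - num * id - num - num ) * num $]
Step 12: shift (. Stack=[E + ( E - (] ptr=6 lookahead=id remaining=[id ) - num * id - num - num ) * num $]
Step 13: shift id. Stack=[E + ( E - ( id] ptr=7 lookahead=) remaining=[) - num * id - num - num ) * num $]
Step 14: reduce F->id. Stack=[E + ( E - ( F] ptr=7 lookahead=) remaining=[) - num * id - num - num ) * num $]
Step 15: reduce T->F. Stack=[E + ( E - ( T] ptr=7 lookahead=) remaining=[) - num * id - num - num ) * num $]
Step 16: reduce E->T. Stack=[E + ( E - ( E] ptr=7 lookahead=) remaining=[) - num * id - num - num ) * num $]
Step 17: shift ). Stack=[E + ( E - ( E )] ptr=8 lookahead=- remaining=[- num * id - num - num ) * num $]
Step 18: reduce F->( E ). Stack=[E + ( E - F] ptr=8 lookahead=- remaining=[- num * id - num - num ) * num $]
Step 19: reduce T->F. Stack=[E + ( E - T] ptr=8 lookahead=- remaining=[- num * id - num - num ) * num $]
Step 20: reduce E->E - T. Stack=[E + ( E] ptr=8 lookahead=- remaining=[- num * id - num - num ) * num $]
Step 21: shift -. Stack=[E + ( E -] ptr=9 lookahead=num remaining=[num * id - num - num ) * num $]
Step 22: shift num. Stack=[E + ( E - num] ptr=10 lookahead=* remaining=[* id - num - num ) * num $]
Step 23: reduce F->num. Stack=[E + ( E - F] ptr=10 lookahead=* remaining=[* id - num - num ) * num $]
Step 24: reduce T->F. Stack=[E + ( E - T] ptr=10 lookahead=* remaining=[* id - num - num ) * num $]
Step 25: shift *. Stack=[E + ( E - T *] ptr=11 lookahead=id remaining=[id - num - num ) * num $]
Step 26: shift id. Stack=[E + ( E - T * id] ptr=12 lookahead=- remaining=[- num - num ) * num $]
Step 27: reduce F->id. Stack=[E + ( E - T * F] ptr=12 lookahead=- remaining=[- num - num ) * num $]
Step 28: reduce T->T * F. Stack=[E + ( E - T] ptr=12 lookahead=- remaining=[- num - num ) * num $]
Step 29: reduce E->E - T. Stack=[E + ( E] ptr=12 lookahead=- remaining=[- num - num ) * num $]
Step 30: shift -. Stack=[E + ( E -] ptr=13 lookahead=num remaining=[num - num ) * num $]
Step 31: shift num. Stack=[E + ( E - num] ptr=14 lookahead=- remaining=[- num ) * num $]
Step 32: reduce F->num. Stack=[E + ( E - F] ptr=14 lookahead=- remaining=[- num ) * num $]
Step 33: reduce T->F. Stack=[E + ( E - T] ptr=14 lookahead=- remaining=[- num ) * num $]
Step 34: reduce E->E - T. Stack=[E + ( E] ptr=14 lookahead=- remaining=[- num ) * num $]
Step 35: shift -. Stack=[E + ( E -] ptr=15 lookahead=num remaining=[num ) * num $]
Step 36: shift num. Stack=[E + ( E - num] ptr=16 lookahead=) remaining=[) * num $]
Step 37: reduce F->num. Stack=[E + ( E - F] ptr=16 lookahead=) remaining=[) * num $]
Step 38: reduce T->F. Stack=[E + ( E - T] ptr=16 lookahead=) remaining=[) * num $]
Step 39: reduce E->E - T. Stack=[E + ( E] ptr=16 lookahead=) remaining=[) * num $]
Step 40: shift ). Stack=[E + ( E )] ptr=17 lookahead=* remaining=[* num $]
Step 41: reduce F->( E ). Stack=[E + F] ptr=17 lookahead=* remaining=[* num $]
Step 42: reduce T->F. Stack=[E + T] ptr=17 lookahead=* remaining=[* num $]
Step 43: shift *. Stack=[E + T *] ptr=18 lookahead=num remaining=[num $]
Step 44: shift num. Stack=[E + T * num] ptr=19 lookahead=$ remaining=[$]
Step 45: reduce F->num. Stack=[E + T * F] ptr=19 lookahead=$ remaining=[$]
Step 46: reduce T->T * F. Stack=[E + T] ptr=19 lookahead=$ remaining=[$]
Step 47: reduce E->E + T. Stack=[E] ptr=19 lookahead=$ remaining=[$]
Step 48: accept. Stack=[E] ptr=19 lookahead=$ remaining=[$]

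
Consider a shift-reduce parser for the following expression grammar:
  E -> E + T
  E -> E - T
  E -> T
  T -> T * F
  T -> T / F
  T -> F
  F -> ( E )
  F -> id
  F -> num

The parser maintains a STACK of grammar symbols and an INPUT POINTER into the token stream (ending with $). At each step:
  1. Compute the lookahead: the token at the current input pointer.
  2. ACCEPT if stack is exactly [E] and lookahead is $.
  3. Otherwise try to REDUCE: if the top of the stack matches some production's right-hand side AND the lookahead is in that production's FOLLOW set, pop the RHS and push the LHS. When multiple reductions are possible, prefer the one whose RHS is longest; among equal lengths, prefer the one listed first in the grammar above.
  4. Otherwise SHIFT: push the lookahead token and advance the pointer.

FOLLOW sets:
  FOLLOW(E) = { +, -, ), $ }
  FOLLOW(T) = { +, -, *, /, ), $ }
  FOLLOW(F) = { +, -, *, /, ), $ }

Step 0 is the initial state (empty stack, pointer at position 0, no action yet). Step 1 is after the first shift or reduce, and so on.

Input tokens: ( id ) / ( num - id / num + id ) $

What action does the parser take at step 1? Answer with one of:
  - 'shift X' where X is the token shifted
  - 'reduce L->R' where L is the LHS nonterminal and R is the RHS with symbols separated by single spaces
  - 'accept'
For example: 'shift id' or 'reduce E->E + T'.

Step 1: shift (. Stack=[(] ptr=1 lookahead=id remaining=[id ) / ( num - id / num + id ) $]

Answer: shift (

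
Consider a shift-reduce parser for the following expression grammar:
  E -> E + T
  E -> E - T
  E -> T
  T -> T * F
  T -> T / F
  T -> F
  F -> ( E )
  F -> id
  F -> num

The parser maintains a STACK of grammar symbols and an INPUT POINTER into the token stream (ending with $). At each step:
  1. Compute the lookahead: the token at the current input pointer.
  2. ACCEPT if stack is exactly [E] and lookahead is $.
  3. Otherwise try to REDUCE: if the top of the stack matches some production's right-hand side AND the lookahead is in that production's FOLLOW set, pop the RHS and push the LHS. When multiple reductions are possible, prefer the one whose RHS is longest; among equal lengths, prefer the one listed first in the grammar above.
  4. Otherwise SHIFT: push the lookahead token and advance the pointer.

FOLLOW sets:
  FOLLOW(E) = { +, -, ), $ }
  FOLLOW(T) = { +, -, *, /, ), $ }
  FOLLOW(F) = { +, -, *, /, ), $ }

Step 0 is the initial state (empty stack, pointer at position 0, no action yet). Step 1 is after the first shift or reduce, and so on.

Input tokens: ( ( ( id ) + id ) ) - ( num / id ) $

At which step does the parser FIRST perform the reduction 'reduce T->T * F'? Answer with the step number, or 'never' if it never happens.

Step 1: shift (. Stack=[(] ptr=1 lookahead=( remaining=[( ( id ) + id ) ) - ( num / id ) $]
Step 2: shift (. Stack=[( (] ptr=2 lookahead=( remaining=[( id ) + id ) ) - ( num / id ) $]
Step 3: shift (. Stack=[( ( (] ptr=3 lookahead=id remaining=[id ) + id ) ) - ( num / id ) $]
Step 4: shift id. Stack=[( ( ( id] ptr=4 lookahead=) remaining=[) + id ) ) - ( num / id ) $]
Step 5: reduce F->id. Stack=[( ( ( F] ptr=4 lookahead=) remaining=[) + id ) ) - ( num / id ) $]
Step 6: reduce T->F. Stack=[( ( ( T] ptr=4 lookahead=) remaining=[) + id ) ) - ( num / id ) $]
Step 7: reduce E->T. Stack=[( ( ( E] ptr=4 lookahead=) remaining=[) + id ) ) - ( num / id ) $]
Step 8: shift ). Stack=[( ( ( E )] ptr=5 lookahead=+ remaining=[+ id ) ) - ( num / id ) $]
Step 9: reduce F->( E ). Stack=[( ( F] ptr=5 lookahead=+ remaining=[+ id ) ) - ( num / id ) $]
Step 10: reduce T->F. Stack=[( ( T] ptr=5 lookahead=+ remaining=[+ id ) ) - ( num / id ) $]
Step 11: reduce E->T. Stack=[( ( E] ptr=5 lookahead=+ remaining=[+ id ) ) - ( num / id ) $]
Step 12: shift +. Stack=[( ( E +] ptr=6 lookahead=id remaining=[id ) ) - ( num / id ) $]
Step 13: shift id. Stack=[( ( E + id] ptr=7 lookahead=) remaining=[) ) - ( num / id ) $]
Step 14: reduce F->id. Stack=[( ( E + F] ptr=7 lookahead=) remaining=[) ) - ( num / id ) $]
Step 15: reduce T->F. Stack=[( ( E + T] ptr=7 lookahead=) remaining=[) ) - ( num / id ) $]
Step 16: reduce E->E + T. Stack=[( ( E] ptr=7 lookahead=) remaining=[) ) - ( num / id ) $]
Step 17: shift ). Stack=[( ( E )] ptr=8 lookahead=) remaining=[) - ( num / id ) $]
Step 18: reduce F->( E ). Stack=[( F] ptr=8 lookahead=) remaining=[) - ( num / id ) $]
Step 19: reduce T->F. Stack=[( T] ptr=8 lookahead=) remaining=[) - ( num / id ) $]
Step 20: reduce E->T. Stack=[( E] ptr=8 lookahead=) remaining=[) - ( num / id ) $]
Step 21: shift ). Stack=[( E )] ptr=9 lookahead=- remaining=[- ( num / id ) $]
Step 22: reduce F->( E ). Stack=[F] ptr=9 lookahead=- remaining=[- ( num / id ) $]
Step 23: reduce T->F. Stack=[T] ptr=9 lookahead=- remaining=[- ( num / id ) $]
Step 24: reduce E->T. Stack=[E] ptr=9 lookahead=- remaining=[- ( num / id ) $]
Step 25: shift -. Stack=[E -] ptr=10 lookahead=( remaining=[( num / id ) $]
Step 26: shift (. Stack=[E - (] ptr=11 lookahead=num remaining=[num / id ) $]
Step 27: shift num. Stack=[E - ( num] ptr=12 lookahead=/ remaining=[/ id ) $]
Step 28: reduce F->num. Stack=[E - ( F] ptr=12 lookahead=/ remaining=[/ id ) $]
Step 29: reduce T->F. Stack=[E - ( T] ptr=12 lookahead=/ remaining=[/ id ) $]
Step 30: shift /. Stack=[E - ( T /] ptr=13 lookahead=id remaining=[id ) $]
Step 31: shift id. Stack=[E - ( T / id] ptr=14 lookahead=) remaining=[) $]
Step 32: reduce F->id. Stack=[E - ( T / F] ptr=14 lookahead=) remaining=[) $]
Step 33: reduce T->T / F. Stack=[E - ( T] ptr=14 lookahead=) remaining=[) $]
Step 34: reduce E->T. Stack=[E - ( E] ptr=14 lookahead=) remaining=[) $]
Step 35: shift ). Stack=[E - ( E )] ptr=15 lookahead=$ remaining=[$]
Step 36: reduce F->( E ). Stack=[E - F] ptr=15 lookahead=$ remaining=[$]
Step 37: reduce T->F. Stack=[E - T] ptr=15 lookahead=$ remaining=[$]
Step 38: reduce E->E - T. Stack=[E] ptr=15 lookahead=$ remaining=[$]
Step 39: accept. Stack=[E] ptr=15 lookahead=$ remaining=[$]

Answer: never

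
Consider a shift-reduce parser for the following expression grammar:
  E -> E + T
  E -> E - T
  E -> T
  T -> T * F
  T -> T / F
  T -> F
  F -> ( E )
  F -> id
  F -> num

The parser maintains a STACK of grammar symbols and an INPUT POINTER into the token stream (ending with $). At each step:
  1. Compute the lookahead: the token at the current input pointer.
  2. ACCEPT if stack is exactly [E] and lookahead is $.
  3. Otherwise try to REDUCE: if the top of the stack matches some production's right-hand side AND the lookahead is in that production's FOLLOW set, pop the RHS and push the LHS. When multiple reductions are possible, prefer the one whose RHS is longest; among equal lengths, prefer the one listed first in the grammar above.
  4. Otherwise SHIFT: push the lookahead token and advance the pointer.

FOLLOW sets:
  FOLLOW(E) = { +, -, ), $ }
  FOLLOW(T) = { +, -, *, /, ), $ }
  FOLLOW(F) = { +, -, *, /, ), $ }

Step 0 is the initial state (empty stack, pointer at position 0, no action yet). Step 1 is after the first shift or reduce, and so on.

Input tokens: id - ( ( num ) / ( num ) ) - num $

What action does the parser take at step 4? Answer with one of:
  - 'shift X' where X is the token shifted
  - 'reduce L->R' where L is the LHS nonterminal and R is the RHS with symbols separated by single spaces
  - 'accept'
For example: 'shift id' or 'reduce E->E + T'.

Step 1: shift id. Stack=[id] ptr=1 lookahead=- remaining=[- ( ( num ) / ( num ) ) - num $]
Step 2: reduce F->id. Stack=[F] ptr=1 lookahead=- remaining=[- ( ( num ) / ( num ) ) - num $]
Step 3: reduce T->F. Stack=[T] ptr=1 lookahead=- remaining=[- ( ( num ) / ( num ) ) - num $]
Step 4: reduce E->T. Stack=[E] ptr=1 lookahead=- remaining=[- ( ( num ) / ( num ) ) - num $]

Answer: reduce E->T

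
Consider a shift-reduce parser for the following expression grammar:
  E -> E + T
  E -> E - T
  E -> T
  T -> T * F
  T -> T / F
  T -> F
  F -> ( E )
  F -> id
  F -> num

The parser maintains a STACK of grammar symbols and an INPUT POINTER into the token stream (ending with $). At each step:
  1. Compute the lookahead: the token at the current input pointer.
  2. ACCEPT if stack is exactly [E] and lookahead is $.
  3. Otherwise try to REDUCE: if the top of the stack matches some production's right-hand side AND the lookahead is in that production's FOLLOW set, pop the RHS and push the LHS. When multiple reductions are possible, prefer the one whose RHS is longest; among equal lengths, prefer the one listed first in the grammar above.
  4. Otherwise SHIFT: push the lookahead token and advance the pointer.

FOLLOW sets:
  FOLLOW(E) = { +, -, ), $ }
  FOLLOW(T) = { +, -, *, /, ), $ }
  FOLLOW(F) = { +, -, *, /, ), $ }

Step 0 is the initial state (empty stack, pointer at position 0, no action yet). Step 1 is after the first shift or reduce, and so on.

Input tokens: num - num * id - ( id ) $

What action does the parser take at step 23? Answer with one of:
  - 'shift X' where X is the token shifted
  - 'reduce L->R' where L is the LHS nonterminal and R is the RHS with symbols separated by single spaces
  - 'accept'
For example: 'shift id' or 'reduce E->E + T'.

Step 1: shift num. Stack=[num] ptr=1 lookahead=- remaining=[- num * id - ( id ) $]
Step 2: reduce F->num. Stack=[F] ptr=1 lookahead=- remaining=[- num * id - ( id ) $]
Step 3: reduce T->F. Stack=[T] ptr=1 lookahead=- remaining=[- num * id - ( id ) $]
Step 4: reduce E->T. Stack=[E] ptr=1 lookahead=- remaining=[- num * id - ( id ) $]
Step 5: shift -. Stack=[E -] ptr=2 lookahead=num remaining=[num * id - ( id ) $]
Step 6: shift num. Stack=[E - num] ptr=3 lookahead=* remaining=[* id - ( id ) $]
Step 7: reduce F->num. Stack=[E - F] ptr=3 lookahead=* remaining=[* id - ( id ) $]
Step 8: reduce T->F. Stack=[E - T] ptr=3 lookahead=* remaining=[* id - ( id ) $]
Step 9: shift *. Stack=[E - T *] ptr=4 lookahead=id remaining=[id - ( id ) $]
Step 10: shift id. Stack=[E - T * id] ptr=5 lookahead=- remaining=[- ( id ) $]
Step 11: reduce F->id. Stack=[E - T * F] ptr=5 lookahead=- remaining=[- ( id ) $]
Step 12: reduce T->T * F. Stack=[E - T] ptr=5 lookahead=- remaining=[- ( id ) $]
Step 13: reduce E->E - T. Stack=[E] ptr=5 lookahead=- remaining=[- ( id ) $]
Step 14: shift -. Stack=[E -] ptr=6 lookahead=( remaining=[( id ) $]
Step 15: shift (. Stack=[E - (] ptr=7 lookahead=id remaining=[id ) $]
Step 16: shift id. Stack=[E - ( id] ptr=8 lookahead=) remaining=[) $]
Step 17: reduce F->id. Stack=[E - ( F] ptr=8 lookahead=) remaining=[) $]
Step 18: reduce T->F. Stack=[E - ( T] ptr=8 lookahead=) remaining=[) $]
Step 19: reduce E->T. Stack=[E - ( E] ptr=8 lookahead=) remaining=[) $]
Step 20: shift ). Stack=[E - ( E )] ptr=9 lookahead=$ remaining=[$]
Step 21: reduce F->( E ). Stack=[E - F] ptr=9 lookahead=$ remaining=[$]
Step 22: reduce T->F. Stack=[E - T] ptr=9 lookahead=$ remaining=[$]
Step 23: reduce E->E - T. Stack=[E] ptr=9 lookahead=$ remaining=[$]

Answer: reduce E->E - T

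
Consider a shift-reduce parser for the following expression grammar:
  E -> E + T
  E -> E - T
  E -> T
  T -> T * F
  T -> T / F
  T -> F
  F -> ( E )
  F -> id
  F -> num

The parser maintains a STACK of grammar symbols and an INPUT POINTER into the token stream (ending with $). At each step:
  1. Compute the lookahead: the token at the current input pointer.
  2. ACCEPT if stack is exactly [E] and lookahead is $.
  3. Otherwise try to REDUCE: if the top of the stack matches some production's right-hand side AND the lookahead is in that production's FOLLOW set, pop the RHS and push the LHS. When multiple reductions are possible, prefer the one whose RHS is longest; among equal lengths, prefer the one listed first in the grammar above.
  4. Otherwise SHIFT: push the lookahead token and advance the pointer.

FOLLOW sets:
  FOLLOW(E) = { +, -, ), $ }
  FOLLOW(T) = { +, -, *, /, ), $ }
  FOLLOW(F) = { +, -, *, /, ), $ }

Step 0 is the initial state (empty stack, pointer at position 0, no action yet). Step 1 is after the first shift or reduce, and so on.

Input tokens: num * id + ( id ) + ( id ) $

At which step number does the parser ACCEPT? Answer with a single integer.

Step 1: shift num. Stack=[num] ptr=1 lookahead=* remaining=[* id + ( id ) + ( id ) $]
Step 2: reduce F->num. Stack=[F] ptr=1 lookahead=* remaining=[* id + ( id ) + ( id ) $]
Step 3: reduce T->F. Stack=[T] ptr=1 lookahead=* remaining=[* id + ( id ) + ( id ) $]
Step 4: shift *. Stack=[T *] ptr=2 lookahead=id remaining=[id + ( id ) + ( id ) $]
Step 5: shift id. Stack=[T * id] ptr=3 lookahead=+ remaining=[+ ( id ) + ( id ) $]
Step 6: reduce F->id. Stack=[T * F] ptr=3 lookahead=+ remaining=[+ ( id ) + ( id ) $]
Step 7: reduce T->T * F. Stack=[T] ptr=3 lookahead=+ remaining=[+ ( id ) + ( id ) $]
Step 8: reduce E->T. Stack=[E] ptr=3 lookahead=+ remaining=[+ ( id ) + ( id ) $]
Step 9: shift +. Stack=[E +] ptr=4 lookahead=( remaining=[( id ) + ( id ) $]
Step 10: shift (. Stack=[E + (] ptr=5 lookahead=id remaining=[id ) + ( id ) $]
Step 11: shift id. Stack=[E + ( id] ptr=6 lookahead=) remaining=[) + ( id ) $]
Step 12: reduce F->id. Stack=[E + ( F] ptr=6 lookahead=) remaining=[) + ( id ) $]
Step 13: reduce T->F. Stack=[E + ( T] ptr=6 lookahead=) remaining=[) + ( id ) $]
Step 14: reduce E->T. Stack=[E + ( E] ptr=6 lookahead=) remaining=[) + ( id ) $]
Step 15: shift ). Stack=[E + ( E )] ptr=7 lookahead=+ remaining=[+ ( id ) $]
Step 16: reduce F->( E ). Stack=[E + F] ptr=7 lookahead=+ remaining=[+ ( id ) $]
Step 17: reduce T->F. Stack=[E + T] ptr=7 lookahead=+ remaining=[+ ( id ) $]
Step 18: reduce E->E + T. Stack=[E] ptr=7 lookahead=+ remaining=[+ ( id ) $]
Step 19: shift +. Stack=[E +] ptr=8 lookahead=( remaining=[( id ) $]
Step 20: shift (. Stack=[E + (] ptr=9 lookahead=id remaining=[id ) $]
Step 21: shift id. Stack=[E + ( id] ptr=10 lookahead=) remaining=[) $]
Step 22: reduce F->id. Stack=[E + ( F] ptr=10 lookahead=) remaining=[) $]
Step 23: reduce T->F. Stack=[E + ( T] ptr=10 lookahead=) remaining=[) $]
Step 24: reduce E->T. Stack=[E + ( E] ptr=10 lookahead=) remaining=[) $]
Step 25: shift ). Stack=[E + ( E )] ptr=11 lookahead=$ remaining=[$]
Step 26: reduce F->( E ). Stack=[E + F] ptr=11 lookahead=$ remaining=[$]
Step 27: reduce T->F. Stack=[E + T] ptr=11 lookahead=$ remaining=[$]
Step 28: reduce E->E + T. Stack=[E] ptr=11 lookahead=$ remaining=[$]
Step 29: accept. Stack=[E] ptr=11 lookahead=$ remaining=[$]

Answer: 29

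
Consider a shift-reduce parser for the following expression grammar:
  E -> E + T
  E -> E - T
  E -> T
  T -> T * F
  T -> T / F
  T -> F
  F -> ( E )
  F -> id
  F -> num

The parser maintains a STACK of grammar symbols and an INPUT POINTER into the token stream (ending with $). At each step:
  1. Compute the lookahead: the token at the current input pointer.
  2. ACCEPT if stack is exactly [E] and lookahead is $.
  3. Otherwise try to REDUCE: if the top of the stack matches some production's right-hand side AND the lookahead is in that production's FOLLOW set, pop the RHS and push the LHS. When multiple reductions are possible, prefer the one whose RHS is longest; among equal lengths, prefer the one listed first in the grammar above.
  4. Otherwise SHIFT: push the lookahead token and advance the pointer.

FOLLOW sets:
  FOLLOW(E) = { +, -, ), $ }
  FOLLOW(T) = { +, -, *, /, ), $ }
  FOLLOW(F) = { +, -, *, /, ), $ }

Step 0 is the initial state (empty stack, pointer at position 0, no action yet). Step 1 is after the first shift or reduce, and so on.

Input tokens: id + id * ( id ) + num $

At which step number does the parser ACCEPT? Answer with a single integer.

Step 1: shift id. Stack=[id] ptr=1 lookahead=+ remaining=[+ id * ( id ) + num $]
Step 2: reduce F->id. Stack=[F] ptr=1 lookahead=+ remaining=[+ id * ( id ) + num $]
Step 3: reduce T->F. Stack=[T] ptr=1 lookahead=+ remaining=[+ id * ( id ) + num $]
Step 4: reduce E->T. Stack=[E] ptr=1 lookahead=+ remaining=[+ id * ( id ) + num $]
Step 5: shift +. Stack=[E +] ptr=2 lookahead=id remaining=[id * ( id ) + num $]
Step 6: shift id. Stack=[E + id] ptr=3 lookahead=* remaining=[* ( id ) + num $]
Step 7: reduce F->id. Stack=[E + F] ptr=3 lookahead=* remaining=[* ( id ) + num $]
Step 8: reduce T->F. Stack=[E + T] ptr=3 lookahead=* remaining=[* ( id ) + num $]
Step 9: shift *. Stack=[E + T *] ptr=4 lookahead=( remaining=[( id ) + num $]
Step 10: shift (. Stack=[E + T * (] ptr=5 lookahead=id remaining=[id ) + num $]
Step 11: shift id. Stack=[E + T * ( id] ptr=6 lookahead=) remaining=[) + num $]
Step 12: reduce F->id. Stack=[E + T * ( F] ptr=6 lookahead=) remaining=[) + num $]
Step 13: reduce T->F. Stack=[E + T * ( T] ptr=6 lookahead=) remaining=[) + num $]
Step 14: reduce E->T. Stack=[E + T * ( E] ptr=6 lookahead=) remaining=[) + num $]
Step 15: shift ). Stack=[E + T * ( E )] ptr=7 lookahead=+ remaining=[+ num $]
Step 16: reduce F->( E ). Stack=[E + T * F] ptr=7 lookahead=+ remaining=[+ num $]
Step 17: reduce T->T * F. Stack=[E + T] ptr=7 lookahead=+ remaining=[+ num $]
Step 18: reduce E->E + T. Stack=[E] ptr=7 lookahead=+ remaining=[+ num $]
Step 19: shift +. Stack=[E +] ptr=8 lookahead=num remaining=[num $]
Step 20: shift num. Stack=[E + num] ptr=9 lookahead=$ remaining=[$]
Step 21: reduce F->num. Stack=[E + F] ptr=9 lookahead=$ remaining=[$]
Step 22: reduce T->F. Stack=[E + T] ptr=9 lookahead=$ remaining=[$]
Step 23: reduce E->E + T. Stack=[E] ptr=9 lookahead=$ remaining=[$]
Step 24: accept. Stack=[E] ptr=9 lookahead=$ remaining=[$]

Answer: 24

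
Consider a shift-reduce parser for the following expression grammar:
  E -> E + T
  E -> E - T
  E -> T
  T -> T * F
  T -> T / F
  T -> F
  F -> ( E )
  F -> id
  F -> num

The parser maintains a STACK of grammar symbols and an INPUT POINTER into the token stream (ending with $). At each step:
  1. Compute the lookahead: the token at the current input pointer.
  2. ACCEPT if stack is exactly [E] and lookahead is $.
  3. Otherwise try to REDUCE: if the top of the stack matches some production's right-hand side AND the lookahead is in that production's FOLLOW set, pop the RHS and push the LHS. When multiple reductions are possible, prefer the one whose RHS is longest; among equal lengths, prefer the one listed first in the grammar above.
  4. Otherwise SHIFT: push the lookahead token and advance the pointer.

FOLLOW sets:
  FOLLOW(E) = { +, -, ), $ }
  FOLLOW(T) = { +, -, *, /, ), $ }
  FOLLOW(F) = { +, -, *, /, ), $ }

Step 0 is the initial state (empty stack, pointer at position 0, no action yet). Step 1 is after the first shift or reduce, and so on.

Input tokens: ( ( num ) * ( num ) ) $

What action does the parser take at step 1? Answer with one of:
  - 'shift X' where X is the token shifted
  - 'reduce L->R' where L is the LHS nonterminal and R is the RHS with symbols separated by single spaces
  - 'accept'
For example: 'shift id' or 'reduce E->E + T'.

Answer: shift (

Derivation:
Step 1: shift (. Stack=[(] ptr=1 lookahead=( remaining=[( num ) * ( num ) ) $]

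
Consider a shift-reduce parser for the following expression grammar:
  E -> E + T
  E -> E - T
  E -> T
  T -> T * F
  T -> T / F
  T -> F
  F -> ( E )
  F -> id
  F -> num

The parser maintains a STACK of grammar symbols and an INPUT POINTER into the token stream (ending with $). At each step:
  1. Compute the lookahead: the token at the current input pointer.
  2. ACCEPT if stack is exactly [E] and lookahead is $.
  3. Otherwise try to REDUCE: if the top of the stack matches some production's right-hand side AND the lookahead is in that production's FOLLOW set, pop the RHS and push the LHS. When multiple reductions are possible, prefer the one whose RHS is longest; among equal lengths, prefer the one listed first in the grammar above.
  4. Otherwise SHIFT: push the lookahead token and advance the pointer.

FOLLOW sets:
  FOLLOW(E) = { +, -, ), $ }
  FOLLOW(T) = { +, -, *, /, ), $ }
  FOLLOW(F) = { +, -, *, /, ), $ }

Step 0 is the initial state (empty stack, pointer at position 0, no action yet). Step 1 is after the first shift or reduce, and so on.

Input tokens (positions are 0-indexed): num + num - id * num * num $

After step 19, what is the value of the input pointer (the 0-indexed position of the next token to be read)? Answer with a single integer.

Answer: 9

Derivation:
Step 1: shift num. Stack=[num] ptr=1 lookahead=+ remaining=[+ num - id * num * num $]
Step 2: reduce F->num. Stack=[F] ptr=1 lookahead=+ remaining=[+ num - id * num * num $]
Step 3: reduce T->F. Stack=[T] ptr=1 lookahead=+ remaining=[+ num - id * num * num $]
Step 4: reduce E->T. Stack=[E] ptr=1 lookahead=+ remaining=[+ num - id * num * num $]
Step 5: shift +. Stack=[E +] ptr=2 lookahead=num remaining=[num - id * num * num $]
Step 6: shift num. Stack=[E + num] ptr=3 lookahead=- remaining=[- id * num * num $]
Step 7: reduce F->num. Stack=[E + F] ptr=3 lookahead=- remaining=[- id * num * num $]
Step 8: reduce T->F. Stack=[E + T] ptr=3 lookahead=- remaining=[- id * num * num $]
Step 9: reduce E->E + T. Stack=[E] ptr=3 lookahead=- remaining=[- id * num * num $]
Step 10: shift -. Stack=[E -] ptr=4 lookahead=id remaining=[id * num * num $]
Step 11: shift id. Stack=[E - id] ptr=5 lookahead=* remaining=[* num * num $]
Step 12: reduce F->id. Stack=[E - F] ptr=5 lookahead=* remaining=[* num * num $]
Step 13: reduce T->F. Stack=[E - T] ptr=5 lookahead=* remaining=[* num * num $]
Step 14: shift *. Stack=[E - T *] ptr=6 lookahead=num remaining=[num * num $]
Step 15: shift num. Stack=[E - T * num] ptr=7 lookahead=* remaining=[* num $]
Step 16: reduce F->num. Stack=[E - T * F] ptr=7 lookahead=* remaining=[* num $]
Step 17: reduce T->T * F. Stack=[E - T] ptr=7 lookahead=* remaining=[* num $]
Step 18: shift *. Stack=[E - T *] ptr=8 lookahead=num remaining=[num $]
Step 19: shift num. Stack=[E - T * num] ptr=9 lookahead=$ remaining=[$]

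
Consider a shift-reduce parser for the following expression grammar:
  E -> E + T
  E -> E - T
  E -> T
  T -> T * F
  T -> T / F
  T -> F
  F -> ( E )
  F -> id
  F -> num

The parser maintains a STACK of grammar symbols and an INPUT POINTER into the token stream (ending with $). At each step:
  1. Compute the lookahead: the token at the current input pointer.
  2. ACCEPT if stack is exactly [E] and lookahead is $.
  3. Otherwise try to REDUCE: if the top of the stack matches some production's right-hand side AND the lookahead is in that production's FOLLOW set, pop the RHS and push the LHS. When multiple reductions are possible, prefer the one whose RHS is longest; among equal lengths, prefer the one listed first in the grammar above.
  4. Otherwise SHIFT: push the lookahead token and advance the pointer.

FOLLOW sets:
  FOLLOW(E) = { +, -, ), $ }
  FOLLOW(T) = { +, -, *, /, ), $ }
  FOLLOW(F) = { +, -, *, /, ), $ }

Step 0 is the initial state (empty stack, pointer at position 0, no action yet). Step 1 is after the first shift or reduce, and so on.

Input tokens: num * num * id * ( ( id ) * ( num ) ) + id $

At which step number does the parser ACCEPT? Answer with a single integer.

Answer: 41

Derivation:
Step 1: shift num. Stack=[num] ptr=1 lookahead=* remaining=[* num * id * ( ( id ) * ( num ) ) + id $]
Step 2: reduce F->num. Stack=[F] ptr=1 lookahead=* remaining=[* num * id * ( ( id ) * ( num ) ) + id $]
Step 3: reduce T->F. Stack=[T] ptr=1 lookahead=* remaining=[* num * id * ( ( id ) * ( num ) ) + id $]
Step 4: shift *. Stack=[T *] ptr=2 lookahead=num remaining=[num * id * ( ( id ) * ( num ) ) + id $]
Step 5: shift num. Stack=[T * num] ptr=3 lookahead=* remaining=[* id * ( ( id ) * ( num ) ) + id $]
Step 6: reduce F->num. Stack=[T * F] ptr=3 lookahead=* remaining=[* id * ( ( id ) * ( num ) ) + id $]
Step 7: reduce T->T * F. Stack=[T] ptr=3 lookahead=* remaining=[* id * ( ( id ) * ( num ) ) + id $]
Step 8: shift *. Stack=[T *] ptr=4 lookahead=id remaining=[id * ( ( id ) * ( num ) ) + id $]
Step 9: shift id. Stack=[T * id] ptr=5 lookahead=* remaining=[* ( ( id ) * ( num ) ) + id $]
Step 10: reduce F->id. Stack=[T * F] ptr=5 lookahead=* remaining=[* ( ( id ) * ( num ) ) + id $]
Step 11: reduce T->T * F. Stack=[T] ptr=5 lookahead=* remaining=[* ( ( id ) * ( num ) ) + id $]
Step 12: shift *. Stack=[T *] ptr=6 lookahead=( remaining=[( ( id ) * ( num ) ) + id $]
Step 13: shift (. Stack=[T * (] ptr=7 lookahead=( remaining=[( id ) * ( num ) ) + id $]
Step 14: shift (. Stack=[T * ( (] ptr=8 lookahead=id remaining=[id ) * ( num ) ) + id $]
Step 15: shift id. Stack=[T * ( ( id] ptr=9 lookahead=) remaining=[) * ( num ) ) + id $]
Step 16: reduce F->id. Stack=[T * ( ( F] ptr=9 lookahead=) remaining=[) * ( num ) ) + id $]
Step 17: reduce T->F. Stack=[T * ( ( T] ptr=9 lookahead=) remaining=[) * ( num ) ) + id $]
Step 18: reduce E->T. Stack=[T * ( ( E] ptr=9 lookahead=) remaining=[) * ( num ) ) + id $]
Step 19: shift ). Stack=[T * ( ( E )] ptr=10 lookahead=* remaining=[* ( num ) ) + id $]
Step 20: reduce F->( E ). Stack=[T * ( F] ptr=10 lookahead=* remaining=[* ( num ) ) + id $]
Step 21: reduce T->F. Stack=[T * ( T] ptr=10 lookahead=* remaining=[* ( num ) ) + id $]
Step 22: shift *. Stack=[T * ( T *] ptr=11 lookahead=( remaining=[( num ) ) + id $]
Step 23: shift (. Stack=[T * ( T * (] ptr=12 lookahead=num remaining=[num ) ) + id $]
Step 24: shift num. Stack=[T * ( T * ( num] ptr=13 lookahead=) remaining=[) ) + id $]
Step 25: reduce F->num. Stack=[T * ( T * ( F] ptr=13 lookahead=) remaining=[) ) + id $]
Step 26: reduce T->F. Stack=[T * ( T * ( T] ptr=13 lookahead=) remaining=[) ) + id $]
Step 27: reduce E->T. Stack=[T * ( T * ( E] ptr=13 lookahead=) remaining=[) ) + id $]
Step 28: shift ). Stack=[T * ( T * ( E )] ptr=14 lookahead=) remaining=[) + id $]
Step 29: reduce F->( E ). Stack=[T * ( T * F] ptr=14 lookahead=) remaining=[) + id $]
Step 30: reduce T->T * F. Stack=[T * ( T] ptr=14 lookahead=) remaining=[) + id $]
Step 31: reduce E->T. Stack=[T * ( E] ptr=14 lookahead=) remaining=[) + id $]
Step 32: shift ). Stack=[T * ( E )] ptr=15 lookahead=+ remaining=[+ id $]
Step 33: reduce F->( E ). Stack=[T * F] ptr=15 lookahead=+ remaining=[+ id $]
Step 34: reduce T->T * F. Stack=[T] ptr=15 lookahead=+ remaining=[+ id $]
Step 35: reduce E->T. Stack=[E] ptr=15 lookahead=+ remaining=[+ id $]
Step 36: shift +. Stack=[E +] ptr=16 lookahead=id remaining=[id $]
Step 37: shift id. Stack=[E + id] ptr=17 lookahead=$ remaining=[$]
Step 38: reduce F->id. Stack=[E + F] ptr=17 lookahead=$ remaining=[$]
Step 39: reduce T->F. Stack=[E + T] ptr=17 lookahead=$ remaining=[$]
Step 40: reduce E->E + T. Stack=[E] ptr=17 lookahead=$ remaining=[$]
Step 41: accept. Stack=[E] ptr=17 lookahead=$ remaining=[$]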